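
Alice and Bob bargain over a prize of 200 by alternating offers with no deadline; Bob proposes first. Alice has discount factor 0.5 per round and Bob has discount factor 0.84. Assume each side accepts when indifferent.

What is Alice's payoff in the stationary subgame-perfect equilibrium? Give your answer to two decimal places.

27.59

In a stationary SPE each proposer offers the other exactly their discounted continuation value.
If Bob keeps x when proposing and Alice keeps y when proposing, then x = 200 − 0.5y and y = 200 − 0.84x.
Solving: x = 200(1 − 0.5) / (1 − 0.84·0.5) = 100 / 0.58 ≈ 172.4138.
Alice gets 200 − 172.4138 ≈ 27.5862.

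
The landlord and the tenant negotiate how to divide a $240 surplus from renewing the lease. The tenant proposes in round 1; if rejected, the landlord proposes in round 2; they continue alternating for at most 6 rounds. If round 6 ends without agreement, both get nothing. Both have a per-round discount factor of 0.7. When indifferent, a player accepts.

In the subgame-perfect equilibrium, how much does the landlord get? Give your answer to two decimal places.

By backward induction:
Round 6 (the landlord proposes): rejection yields 0 for the tenant; the landlord offers 0 and keeps 240.
Round 5 (the tenant proposes): the landlord can get 240 next round, worth 0.7 × 240 = 168 now. The tenant offers 168 and keeps 240 − 168 = 72.
Round 4 (the landlord proposes): the tenant can get 72 next round, worth 0.7 × 72 = 50.4 now. The landlord offers 50.4 and keeps 240 − 50.4 = 189.6.
Round 3 (the tenant proposes): the landlord can get 189.6 next round, worth 0.7 × 189.6 = 132.72 now, so the tenant offers 132.72, keeping 107.28.
Round 2 (the landlord proposes): the tenant can get 107.28 next round, worth 0.7 × 107.28 = 75.096 now; the landlord offers that and keeps 164.904.
Round 1 (the tenant proposes): the landlord can get 164.904 next round, worth 0.7 × 164.904 = 115.4328 now. The tenant offers 115.4328 and keeps 240 − 115.4328 = 124.5672.

115.43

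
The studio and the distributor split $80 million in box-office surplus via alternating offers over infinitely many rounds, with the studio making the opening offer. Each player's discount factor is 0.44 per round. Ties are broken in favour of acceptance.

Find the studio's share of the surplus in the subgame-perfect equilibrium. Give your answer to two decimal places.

In a stationary SPE each proposer offers the other exactly their discounted continuation value.
If the studio keeps x when proposing and the distributor keeps y when proposing, then x = 80 − 0.44y and y = 80 − 0.44x.
Solving: x = 80(1 − 0.44) / (1 − 0.44·0.44) = 44.8 / 0.8064 ≈ 55.5556.
The distributor gets 80 − 55.5556 ≈ 24.4444.

55.56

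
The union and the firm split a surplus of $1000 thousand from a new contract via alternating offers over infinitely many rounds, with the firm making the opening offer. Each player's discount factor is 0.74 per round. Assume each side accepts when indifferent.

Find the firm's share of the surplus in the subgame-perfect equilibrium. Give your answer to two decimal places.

When the firm proposes, the union accepts any offer worth at least 0.74 times what the union would get by proposing next round; and vice versa.
This gives x = 1000 − 0.74y and y = 1000 − 0.74x, where x and y are each side's share when it proposes.
Hence (1 − 0.74·0.74)x = 1000(1 − 0.74), i.e. 0.4524·x = 260.
x ≈ 574.7126; the union's share is 1000 − x ≈ 425.2874.

574.71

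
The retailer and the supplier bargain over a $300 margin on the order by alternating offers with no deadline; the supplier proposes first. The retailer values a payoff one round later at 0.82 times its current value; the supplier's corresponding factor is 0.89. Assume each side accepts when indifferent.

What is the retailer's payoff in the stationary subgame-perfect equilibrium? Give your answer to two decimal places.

In a stationary SPE each proposer offers the other exactly their discounted continuation value.
If the supplier keeps x when proposing and the retailer keeps y when proposing, then x = 300 − 0.82y and y = 300 − 0.89x.
Solving: x = 300(1 − 0.82) / (1 − 0.89·0.82) = 54 / 0.2702 ≈ 199.8520.
The retailer gets 300 − 199.8520 ≈ 100.1480.

100.15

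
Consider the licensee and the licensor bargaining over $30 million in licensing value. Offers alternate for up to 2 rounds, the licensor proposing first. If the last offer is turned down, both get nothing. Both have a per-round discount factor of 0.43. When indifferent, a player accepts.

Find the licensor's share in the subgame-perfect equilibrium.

Solve by backward induction from round 2.
Round 2 (the licensee proposes): rejection yields 0 for the licensor; the licensee offers 0 and keeps 30.
Round 1 (the licensor proposes): the licensee can get 30 next round, worth 0.43 × 30 = 12.9 now; the licensor offers that and keeps 17.1.

17.1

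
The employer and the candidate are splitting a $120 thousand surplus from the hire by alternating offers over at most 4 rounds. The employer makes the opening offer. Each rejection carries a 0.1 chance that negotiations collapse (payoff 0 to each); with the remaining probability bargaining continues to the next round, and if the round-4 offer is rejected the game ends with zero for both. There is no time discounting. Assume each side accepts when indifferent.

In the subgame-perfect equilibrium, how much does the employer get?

By backward induction:
Round 4 (the candidate proposes): rejection yields 0 for the employer; the candidate offers 0 and keeps 120.
Round 3 (the employer proposes): rejecting gives the candidate an expected 0.9 × 120 = 108; the employer offers that and keeps 12.
Round 2 (the candidate proposes): rejecting gives the employer an expected 0.9 × 12 = 10.8; the candidate offers that and keeps 109.2.
Round 1 (the employer proposes): rejecting gives the candidate an expected 0.9 × 109.2 = 98.28; the employer offers that and keeps 21.72.

21.72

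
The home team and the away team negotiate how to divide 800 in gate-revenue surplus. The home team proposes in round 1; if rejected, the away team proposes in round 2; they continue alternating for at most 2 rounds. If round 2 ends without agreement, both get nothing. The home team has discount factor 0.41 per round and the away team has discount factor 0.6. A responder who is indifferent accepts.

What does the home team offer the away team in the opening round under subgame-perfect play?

Round 2 (the away team proposes): the home team will accept anything ≥ 0, so the away team offers 0 and keeps 800.
Round 1 (the home team proposes): the away team can get 800 next round, worth 0.6 × 800 = 480 now, so the home team offers 480, keeping 320.

480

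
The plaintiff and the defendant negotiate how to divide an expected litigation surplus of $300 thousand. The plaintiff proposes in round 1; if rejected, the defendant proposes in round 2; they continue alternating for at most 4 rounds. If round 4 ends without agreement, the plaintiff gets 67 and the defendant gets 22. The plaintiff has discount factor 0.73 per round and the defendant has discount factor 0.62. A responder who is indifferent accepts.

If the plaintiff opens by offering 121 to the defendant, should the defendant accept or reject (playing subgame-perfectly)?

Accept

Round 4 (the defendant proposes): the plaintiff gets 67 if talks fail, so the defendant offers 67 and keeps 233.
Round 3 (the plaintiff proposes): the defendant can get 233 next round, worth 0.62 × 233 = 144.46 now; the plaintiff offers that and keeps 155.54.
Round 2 (the defendant proposes): the plaintiff can get 155.54 next round, worth 0.73 × 155.54 = 113.5442 now. The defendant offers 113.5442 and keeps 300 − 113.5442 = 186.4558.
So by rejecting in round 1, the defendant gets 186.4558 next round, worth 0.62 × 186.4558 = 115.602596 now.
Offer 121 ≥ 115.602596, so the defendant accepts.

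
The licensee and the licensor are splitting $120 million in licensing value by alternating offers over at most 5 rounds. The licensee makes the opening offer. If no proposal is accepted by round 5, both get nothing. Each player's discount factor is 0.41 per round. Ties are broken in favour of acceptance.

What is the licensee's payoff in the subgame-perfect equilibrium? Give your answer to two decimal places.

Round 5 (the licensee proposes): rejection yields 0 for the licensor; the licensee offers 0 and keeps 120.
Round 4 (the licensor proposes): the licensee can get 120 next round, worth 0.41 × 120 = 49.2 now; the licensor offers that and keeps 70.8.
Round 3 (the licensee proposes): the licensor can get 70.8 next round, worth 0.41 × 70.8 = 29.028 now. The licensee offers 29.028 and keeps 120 − 29.028 = 90.972.
Round 2 (the licensor proposes): the licensee can get 90.972 next round, worth 0.41 × 90.972 = 37.29852 now; the licensor offers that and keeps 82.70148.
Round 1 (the licensee proposes): the licensor can get 82.70148 next round, worth 0.41 × 82.70148 = 33.9076068 now; the licensee offers that and keeps 86.0923932.

86.09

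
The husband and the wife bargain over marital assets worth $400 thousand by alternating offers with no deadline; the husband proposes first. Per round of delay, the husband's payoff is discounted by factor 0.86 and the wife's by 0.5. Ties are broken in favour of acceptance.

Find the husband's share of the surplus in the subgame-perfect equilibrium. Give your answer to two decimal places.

In a stationary SPE each proposer offers the other exactly their discounted continuation value.
If the husband keeps x when proposing and the wife keeps y when proposing, then x = 400 − 0.5y and y = 400 − 0.86x.
Solving: x = 400(1 − 0.5) / (1 − 0.86·0.5) = 200 / 0.57 ≈ 350.8772.
The wife gets 400 − 350.8772 ≈ 49.1228.

350.88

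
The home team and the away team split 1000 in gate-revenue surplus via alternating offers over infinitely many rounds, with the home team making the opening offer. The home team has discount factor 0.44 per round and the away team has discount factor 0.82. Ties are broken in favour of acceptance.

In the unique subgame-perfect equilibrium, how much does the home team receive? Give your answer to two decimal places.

281.60

Let x be the home team's share when the home team proposes and y be the away team's share when the away team proposes.
The away team accepts iff offered ≥ 0.82·y, so x = 1000 − 0.82y. Symmetrically y = 1000 − 0.44x.
Substituting: x = 1000 − 0.82(1000 − 0.44x), giving x(1 − 0.44·0.82) = 1000(1 − 0.82).
So x = 1000 × 0.18 / 0.6392 ≈ 281.6020, and the away team receives 1000 − x ≈ 718.3980.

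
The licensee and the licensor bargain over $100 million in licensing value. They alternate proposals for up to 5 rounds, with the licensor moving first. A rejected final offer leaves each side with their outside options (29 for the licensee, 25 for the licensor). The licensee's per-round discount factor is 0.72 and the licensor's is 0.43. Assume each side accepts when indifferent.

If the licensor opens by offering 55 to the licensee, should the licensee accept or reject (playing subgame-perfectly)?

Reject

Round 5 (the licensor proposes): the licensee gets 29 if talks fail, so the licensor offers 29 and keeps 71.
Round 4 (the licensee proposes): the licensor can get 71 next round, worth 0.43 × 71 = 30.53 now, so the licensee offers 30.53, keeping 69.47.
Round 3 (the licensor proposes): the licensee can get 69.47 next round, worth 0.72 × 69.47 = 50.0184 now. The licensor offers 50.0184 and keeps 100 − 50.0184 = 49.9816.
Round 2 (the licensee proposes): the licensor can get 49.9816 next round, worth 0.43 × 49.9816 = 21.492088 now. The licensee offers 21.492088 and keeps 100 − 21.492088 = 78.507912.
So by rejecting in round 1, the licensee gets 78.507912 next round, worth 0.72 × 78.507912 = 56.52569664 now.
Offer 55 < 56.52569664, so the licensee rejects.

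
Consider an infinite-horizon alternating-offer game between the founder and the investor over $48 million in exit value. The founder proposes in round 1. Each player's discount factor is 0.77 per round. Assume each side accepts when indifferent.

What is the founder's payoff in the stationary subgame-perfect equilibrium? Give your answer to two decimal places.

27.12

When the founder proposes, the investor accepts any offer worth at least 0.77 times what the investor would get by proposing next round; and vice versa.
This gives x = 48 − 0.77y and y = 48 − 0.77x, where x and y are each side's share when it proposes.
Hence (1 − 0.77·0.77)x = 48(1 − 0.77), i.e. 0.4071·x = 11.04.
x ≈ 27.1186; the investor's share is 48 − x ≈ 20.8814.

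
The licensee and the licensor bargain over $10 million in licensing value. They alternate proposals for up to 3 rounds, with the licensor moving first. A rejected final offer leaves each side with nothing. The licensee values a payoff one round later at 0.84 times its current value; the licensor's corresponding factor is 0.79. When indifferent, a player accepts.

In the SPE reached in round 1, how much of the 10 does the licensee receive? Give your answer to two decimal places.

1.76

Round 3 (the licensor proposes): the licensee will accept anything ≥ 0, so the licensor offers 0 and keeps 10.
Round 2 (the licensee proposes): the licensor can get 10 next round, worth 0.79 × 10 = 7.9 now; the licensee offers that and keeps 2.1.
Round 1 (the licensor proposes): the licensee can get 2.1 next round, worth 0.84 × 2.1 = 1.764 now. The licensor offers 1.764 and keeps 10 − 1.764 = 8.236.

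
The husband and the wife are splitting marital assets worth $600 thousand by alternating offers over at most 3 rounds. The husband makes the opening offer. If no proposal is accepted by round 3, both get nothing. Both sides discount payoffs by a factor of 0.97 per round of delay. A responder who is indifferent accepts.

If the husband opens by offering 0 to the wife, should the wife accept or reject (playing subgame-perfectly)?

Reject

Round 3 (the husband proposes): rejection yields 0 for the wife; the husband offers 0 and keeps 600.
Round 2 (the wife proposes): the husband can get 600 next round, worth 0.97 × 600 = 582 now; the wife offers that and keeps 18.
So by rejecting in round 1, the wife gets 18 next round, worth 0.97 × 18 = 17.46 now.
Offer 0 < 17.46, so the wife rejects.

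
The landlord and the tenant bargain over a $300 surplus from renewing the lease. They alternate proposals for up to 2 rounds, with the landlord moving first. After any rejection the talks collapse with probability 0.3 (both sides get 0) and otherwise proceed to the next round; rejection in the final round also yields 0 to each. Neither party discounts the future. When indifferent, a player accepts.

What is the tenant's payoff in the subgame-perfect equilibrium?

Round 2 (the tenant proposes): the landlord will accept anything ≥ 0, so the tenant offers 0 and keeps 300.
Round 1 (the landlord proposes): rejecting gives the tenant an expected 0.7 × 300 = 210. The landlord offers 210 and keeps 300 − 210 = 90.

210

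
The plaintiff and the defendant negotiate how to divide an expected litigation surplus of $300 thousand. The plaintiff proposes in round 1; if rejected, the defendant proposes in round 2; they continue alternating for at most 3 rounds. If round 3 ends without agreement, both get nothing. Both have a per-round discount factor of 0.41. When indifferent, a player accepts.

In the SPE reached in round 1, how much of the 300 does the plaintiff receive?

Work backward from the last round.
Round 3 (the plaintiff proposes): the defendant will accept anything ≥ 0, so the plaintiff offers 0 and keeps 300.
Round 2 (the defendant proposes): the plaintiff can get 300 next round, worth 0.41 × 300 = 123 now, so the defendant offers 123, keeping 177.
Round 1 (the plaintiff proposes): the defendant can get 177 next round, worth 0.41 × 177 = 72.57 now. The plaintiff offers 72.57 and keeps 300 − 72.57 = 227.43.

227.43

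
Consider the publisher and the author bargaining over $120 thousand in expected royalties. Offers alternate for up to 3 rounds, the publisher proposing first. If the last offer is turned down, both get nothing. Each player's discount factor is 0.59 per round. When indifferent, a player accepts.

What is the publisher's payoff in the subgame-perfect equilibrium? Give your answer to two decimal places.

90.97

Work backward from the last round.
Round 3 (the publisher proposes): rejection yields 0 for the author; the publisher offers 0 and keeps 120.
Round 2 (the author proposes): the publisher can get 120 next round, worth 0.59 × 120 = 70.8 now. The author offers 70.8 and keeps 120 − 70.8 = 49.2.
Round 1 (the publisher proposes): the author can get 49.2 next round, worth 0.59 × 49.2 = 29.028 now; the publisher offers that and keeps 90.972.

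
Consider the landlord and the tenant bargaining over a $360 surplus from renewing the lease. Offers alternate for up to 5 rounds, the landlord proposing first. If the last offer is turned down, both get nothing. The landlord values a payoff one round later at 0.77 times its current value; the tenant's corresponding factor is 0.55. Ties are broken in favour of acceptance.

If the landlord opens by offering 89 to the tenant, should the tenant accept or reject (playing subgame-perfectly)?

Round 5 (the landlord proposes): the tenant will accept anything ≥ 0, so the landlord offers 0 and keeps 360.
Round 4 (the tenant proposes): the landlord can get 360 next round, worth 0.77 × 360 = 277.2 now; the tenant offers that and keeps 82.8.
Round 3 (the landlord proposes): the tenant can get 82.8 next round, worth 0.55 × 82.8 = 45.54 now; the landlord offers that and keeps 314.46.
Round 2 (the tenant proposes): the landlord can get 314.46 next round, worth 0.77 × 314.46 = 242.1342 now. The tenant offers 242.1342 and keeps 360 − 242.1342 = 117.8658.
So by rejecting in round 1, the tenant gets 117.8658 next round, worth 0.55 × 117.8658 = 64.82619 now.
Offer 89 ≥ 64.82619, so the tenant accepts.

Accept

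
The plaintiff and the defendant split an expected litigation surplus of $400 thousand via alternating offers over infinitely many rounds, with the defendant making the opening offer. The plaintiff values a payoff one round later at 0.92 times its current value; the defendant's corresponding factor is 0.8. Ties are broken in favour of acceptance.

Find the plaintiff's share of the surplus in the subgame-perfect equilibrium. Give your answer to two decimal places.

278.79

Let x be the defendant's share when the defendant proposes and y be the plaintiff's share when the plaintiff proposes.
The plaintiff accepts iff offered ≥ 0.92·y, so x = 400 − 0.92y. Symmetrically y = 400 − 0.8x.
Substituting: x = 400 − 0.92(400 − 0.8x), giving x(1 − 0.8·0.92) = 400(1 − 0.92).
So x = 400 × 0.08 / 0.264 ≈ 121.2121, and the plaintiff receives 400 − x ≈ 278.7879.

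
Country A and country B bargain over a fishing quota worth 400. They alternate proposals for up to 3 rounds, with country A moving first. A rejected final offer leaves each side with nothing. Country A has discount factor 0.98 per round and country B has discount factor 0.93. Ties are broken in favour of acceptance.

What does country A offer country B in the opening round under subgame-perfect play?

7.44

Round 3 (country A proposes): rejection yields 0 for country B; country A offers 0 and keeps 400.
Round 2 (country B proposes): country A can get 400 next round, worth 0.98 × 400 = 392 now. Country B offers 392 and keeps 400 − 392 = 8.
Round 1 (country A proposes): country B can get 8 next round, worth 0.93 × 8 = 7.44 now; country A offers that and keeps 392.56.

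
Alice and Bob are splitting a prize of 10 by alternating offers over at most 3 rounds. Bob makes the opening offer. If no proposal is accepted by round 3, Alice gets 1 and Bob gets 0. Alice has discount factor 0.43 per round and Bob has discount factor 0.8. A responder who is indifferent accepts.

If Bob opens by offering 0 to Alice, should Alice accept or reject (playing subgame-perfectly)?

Work out Alice's continuation value if the offer is rejected.
Round 3 (Bob proposes): Alice gets 1 if talks fail, so Bob offers 1 and keeps 9.
Round 2 (Alice proposes): Bob can get 9 next round, worth 0.8 × 9 = 7.2 now, so Alice offers 7.2, keeping 2.8.
So by rejecting in round 1, Alice gets 2.8 next round, worth 0.43 × 2.8 = 1.204 now.
Offer 0 < 1.204, so Alice rejects.

Reject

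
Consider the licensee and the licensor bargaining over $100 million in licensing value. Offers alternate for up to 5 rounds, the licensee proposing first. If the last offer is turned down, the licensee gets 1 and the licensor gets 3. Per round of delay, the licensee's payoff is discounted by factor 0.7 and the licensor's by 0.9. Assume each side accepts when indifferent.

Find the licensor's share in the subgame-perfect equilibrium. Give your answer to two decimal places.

45.20

Solve by backward induction from round 5.
Round 5 (the licensee proposes): the licensor gets 3 if talks fail, so the licensee offers 3 and keeps 97.
Round 4 (the licensor proposes): the licensee can get 97 next round, worth 0.7 × 97 = 67.9 now; the licensor offers that and keeps 32.1.
Round 3 (the licensee proposes): the licensor can get 32.1 next round, worth 0.9 × 32.1 = 28.89 now. The licensee offers 28.89 and keeps 100 − 28.89 = 71.11.
Round 2 (the licensor proposes): the licensee can get 71.11 next round, worth 0.7 × 71.11 = 49.777 now; the licensor offers that and keeps 50.223.
Round 1 (the licensee proposes): the licensor can get 50.223 next round, worth 0.9 × 50.223 = 45.2007 now; the licensee offers that and keeps 54.7993.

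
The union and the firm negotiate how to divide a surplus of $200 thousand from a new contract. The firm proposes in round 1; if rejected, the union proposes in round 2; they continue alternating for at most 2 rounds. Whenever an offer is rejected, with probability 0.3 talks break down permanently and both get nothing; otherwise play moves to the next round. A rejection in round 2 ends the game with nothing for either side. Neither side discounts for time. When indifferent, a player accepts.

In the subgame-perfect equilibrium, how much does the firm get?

Round 2 (the union proposes): the firm will accept anything ≥ 0, so the union offers 0 and keeps 200.
Round 1 (the firm proposes): rejecting gives the union an expected 0.7 × 200 = 140; the firm offers that and keeps 60.

60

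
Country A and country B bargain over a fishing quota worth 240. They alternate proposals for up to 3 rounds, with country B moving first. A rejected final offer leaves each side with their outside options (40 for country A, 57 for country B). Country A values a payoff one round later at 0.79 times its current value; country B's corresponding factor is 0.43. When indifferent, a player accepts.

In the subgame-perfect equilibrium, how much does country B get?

Round 3 (country B proposes): country A gets 40 if talks fail, so country B offers 40 and keeps 200.
Round 2 (country A proposes): country B can get 200 next round, worth 0.43 × 200 = 86 now; country A offers that and keeps 154.
Round 1 (country B proposes): country A can get 154 next round, worth 0.79 × 154 = 121.66 now, so country B offers 121.66, keeping 118.34.

118.34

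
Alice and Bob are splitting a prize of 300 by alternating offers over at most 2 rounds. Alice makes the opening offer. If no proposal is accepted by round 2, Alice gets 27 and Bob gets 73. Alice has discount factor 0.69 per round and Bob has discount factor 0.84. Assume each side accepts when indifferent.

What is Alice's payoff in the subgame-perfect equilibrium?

Round 2 (Bob proposes): Alice gets 27 if talks fail, so Bob offers 27 and keeps 273.
Round 1 (Alice proposes): Bob can get 273 next round, worth 0.84 × 273 = 229.32 now; Alice offers that and keeps 70.68.

70.68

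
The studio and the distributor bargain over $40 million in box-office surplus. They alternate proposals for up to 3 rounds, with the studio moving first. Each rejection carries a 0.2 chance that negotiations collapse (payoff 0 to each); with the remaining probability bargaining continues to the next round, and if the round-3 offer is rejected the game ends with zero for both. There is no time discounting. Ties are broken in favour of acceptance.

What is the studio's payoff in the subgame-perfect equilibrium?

Round 3 (the studio proposes): rejection yields 0 for the distributor; the studio offers 0 and keeps 40.
Round 2 (the distributor proposes): rejecting gives the studio an expected 0.8 × 40 = 32, so the distributor offers 32, keeping 8.
Round 1 (the studio proposes): rejecting gives the distributor an expected 0.8 × 8 = 6.4. The studio offers 6.4 and keeps 40 − 6.4 = 33.6.

33.6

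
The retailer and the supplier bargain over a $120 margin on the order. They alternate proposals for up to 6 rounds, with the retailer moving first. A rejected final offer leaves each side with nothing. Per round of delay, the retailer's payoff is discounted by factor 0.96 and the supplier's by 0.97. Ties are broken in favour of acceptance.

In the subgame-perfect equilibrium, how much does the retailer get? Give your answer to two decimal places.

10.07

Round 6 (the supplier proposes): the retailer will accept anything ≥ 0, so the supplier offers 0 and keeps 120.
Round 5 (the retailer proposes): the supplier can get 120 next round, worth 0.97 × 120 = 116.4 now, so the retailer offers 116.4, keeping 3.6.
Round 4 (the supplier proposes): the retailer can get 3.6 next round, worth 0.96 × 3.6 = 3.456 now; the supplier offers that and keeps 116.544.
Round 3 (the retailer proposes): the supplier can get 116.544 next round, worth 0.97 × 116.544 = 113.04768 now, so the retailer offers 113.04768, keeping 6.95232.
Round 2 (the supplier proposes): the retailer can get 6.95232 next round, worth 0.96 × 6.95232 = 6.6742272 now; the supplier offers that and keeps 113.3257728.
Round 1 (the retailer proposes): the supplier can get 113.3257728 next round, worth 0.97 × 113.3257728 = 109.925999616 now, so the retailer offers 109.925999616, keeping 10.074000384.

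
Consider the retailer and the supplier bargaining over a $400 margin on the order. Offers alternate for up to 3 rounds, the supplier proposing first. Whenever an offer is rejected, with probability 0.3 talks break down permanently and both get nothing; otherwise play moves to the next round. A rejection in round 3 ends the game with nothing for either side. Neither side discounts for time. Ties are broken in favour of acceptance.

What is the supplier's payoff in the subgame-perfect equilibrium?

316

Round 3 (the supplier proposes): the retailer will accept anything ≥ 0, so the supplier offers 0 and keeps 400.
Round 2 (the retailer proposes): rejecting gives the supplier an expected 0.7 × 400 = 280. The retailer offers 280 and keeps 400 − 280 = 120.
Round 1 (the supplier proposes): rejecting gives the retailer an expected 0.7 × 120 = 84, so the supplier offers 84, keeping 316.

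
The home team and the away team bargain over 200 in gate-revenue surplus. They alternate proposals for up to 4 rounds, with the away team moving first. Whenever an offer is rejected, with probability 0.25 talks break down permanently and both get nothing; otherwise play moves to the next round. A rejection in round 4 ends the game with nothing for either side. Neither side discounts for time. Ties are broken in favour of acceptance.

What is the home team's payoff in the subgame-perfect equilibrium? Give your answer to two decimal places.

Round 4 (the home team proposes): the away team will accept anything ≥ 0, so the home team offers 0 and keeps 200.
Round 3 (the away team proposes): rejecting gives the home team an expected 0.75 × 200 = 150; the away team offers that and keeps 50.
Round 2 (the home team proposes): rejecting gives the away team an expected 0.75 × 50 = 37.5; the home team offers that and keeps 162.5.
Round 1 (the away team proposes): rejecting gives the home team an expected 0.75 × 162.5 = 121.875, so the away team offers 121.875, keeping 78.125.

121.88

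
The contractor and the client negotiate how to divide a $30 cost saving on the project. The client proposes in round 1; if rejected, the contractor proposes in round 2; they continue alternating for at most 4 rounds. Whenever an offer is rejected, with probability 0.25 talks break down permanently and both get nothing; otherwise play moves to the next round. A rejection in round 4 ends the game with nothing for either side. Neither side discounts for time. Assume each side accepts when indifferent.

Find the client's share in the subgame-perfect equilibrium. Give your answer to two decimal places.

11.72

By backward induction:
Round 4 (the contractor proposes): rejection yields 0 for the client; the contractor offers 0 and keeps 30.
Round 3 (the client proposes): rejecting gives the contractor an expected 0.75 × 30 = 22.5, so the client offers 22.5, keeping 7.5.
Round 2 (the contractor proposes): rejecting gives the client an expected 0.75 × 7.5 = 5.625. The contractor offers 5.625 and keeps 30 − 5.625 = 24.375.
Round 1 (the client proposes): rejecting gives the contractor an expected 0.75 × 24.375 = 18.28125; the client offers that and keeps 11.71875.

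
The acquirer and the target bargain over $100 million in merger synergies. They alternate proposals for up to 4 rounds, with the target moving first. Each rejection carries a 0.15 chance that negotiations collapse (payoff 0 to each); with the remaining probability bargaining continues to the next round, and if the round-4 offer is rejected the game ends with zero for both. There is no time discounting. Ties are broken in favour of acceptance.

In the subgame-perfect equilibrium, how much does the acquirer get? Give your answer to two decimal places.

By backward induction:
Round 4 (the acquirer proposes): the target will accept anything ≥ 0, so the acquirer offers 0 and keeps 100.
Round 3 (the target proposes): rejecting gives the acquirer an expected 0.85 × 100 = 85. The target offers 85 and keeps 100 − 85 = 15.
Round 2 (the acquirer proposes): rejecting gives the target an expected 0.85 × 15 = 12.75. The acquirer offers 12.75 and keeps 100 − 12.75 = 87.25.
Round 1 (the target proposes): rejecting gives the acquirer an expected 0.85 × 87.25 = 74.1625; the target offers that and keeps 25.8375.

74.16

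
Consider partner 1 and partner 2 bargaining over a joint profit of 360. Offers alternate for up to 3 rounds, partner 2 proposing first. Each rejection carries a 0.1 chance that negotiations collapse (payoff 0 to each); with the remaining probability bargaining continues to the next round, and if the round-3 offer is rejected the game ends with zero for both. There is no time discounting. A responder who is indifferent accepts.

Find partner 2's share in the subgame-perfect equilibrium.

Round 3 (partner 2 proposes): rejection yields 0 for partner 1; partner 2 offers 0 and keeps 360.
Round 2 (partner 1 proposes): rejecting gives partner 2 an expected 0.9 × 360 = 324. Partner 1 offers 324 and keeps 360 − 324 = 36.
Round 1 (partner 2 proposes): rejecting gives partner 1 an expected 0.9 × 36 = 32.4; partner 2 offers that and keeps 327.6.

327.6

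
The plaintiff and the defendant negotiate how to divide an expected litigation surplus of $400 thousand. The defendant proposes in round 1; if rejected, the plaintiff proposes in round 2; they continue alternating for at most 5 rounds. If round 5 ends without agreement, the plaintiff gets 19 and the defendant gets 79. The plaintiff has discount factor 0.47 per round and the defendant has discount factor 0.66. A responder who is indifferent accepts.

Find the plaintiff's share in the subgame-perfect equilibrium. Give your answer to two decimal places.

Round 5 (the defendant proposes): the plaintiff gets 19 if talks fail, so the defendant offers 19 and keeps 381.
Round 4 (the plaintiff proposes): the defendant can get 381 next round, worth 0.66 × 381 = 251.46 now; the plaintiff offers that and keeps 148.54.
Round 3 (the defendant proposes): the plaintiff can get 148.54 next round, worth 0.47 × 148.54 = 69.8138 now; the defendant offers that and keeps 330.1862.
Round 2 (the plaintiff proposes): the defendant can get 330.1862 next round, worth 0.66 × 330.1862 = 217.922892 now. The plaintiff offers 217.922892 and keeps 400 − 217.922892 = 182.077108.
Round 1 (the defendant proposes): the plaintiff can get 182.077108 next round, worth 0.47 × 182.077108 = 85.57624076 now, so the defendant offers 85.57624076, keeping 314.42375924.

85.58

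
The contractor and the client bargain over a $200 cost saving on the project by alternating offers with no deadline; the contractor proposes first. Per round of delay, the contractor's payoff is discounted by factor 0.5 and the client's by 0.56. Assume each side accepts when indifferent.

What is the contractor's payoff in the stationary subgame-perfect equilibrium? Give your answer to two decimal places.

122.22

When the contractor proposes, the client accepts any offer worth at least 0.56 times what the client would get by proposing next round; and vice versa.
This gives x = 200 − 0.56y and y = 200 − 0.5x, where x and y are each side's share when it proposes.
Hence (1 − 0.56·0.5)x = 200(1 − 0.56), i.e. 0.72·x = 88.
x ≈ 122.2222; the client's share is 200 − x ≈ 77.7778.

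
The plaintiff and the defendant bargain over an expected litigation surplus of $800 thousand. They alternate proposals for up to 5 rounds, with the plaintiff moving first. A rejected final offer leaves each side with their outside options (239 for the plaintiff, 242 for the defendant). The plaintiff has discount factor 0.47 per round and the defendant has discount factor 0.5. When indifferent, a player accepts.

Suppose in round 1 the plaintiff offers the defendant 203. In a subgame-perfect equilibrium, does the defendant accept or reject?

Reject

Round 5 (the plaintiff proposes): the defendant gets 242 if talks fail, so the plaintiff offers 242 and keeps 558.
Round 4 (the defendant proposes): the plaintiff can get 558 next round, worth 0.47 × 558 = 262.26 now. The defendant offers 262.26 and keeps 800 − 262.26 = 537.74.
Round 3 (the plaintiff proposes): the defendant can get 537.74 next round, worth 0.5 × 537.74 = 268.87 now. The plaintiff offers 268.87 and keeps 800 − 268.87 = 531.13.
Round 2 (the defendant proposes): the plaintiff can get 531.13 next round, worth 0.47 × 531.13 = 249.6311 now; the defendant offers that and keeps 550.3689.
So by rejecting in round 1, the defendant gets 550.3689 next round, worth 0.5 × 550.3689 = 275.18445 now.
Offer 203 < 275.18445, so the defendant rejects.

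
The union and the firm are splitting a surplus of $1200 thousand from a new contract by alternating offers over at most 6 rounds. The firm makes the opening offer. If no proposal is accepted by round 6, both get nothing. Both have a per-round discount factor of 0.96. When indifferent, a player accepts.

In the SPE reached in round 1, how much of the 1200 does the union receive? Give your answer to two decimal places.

Round 6 (the union proposes): the firm will accept anything ≥ 0, so the union offers 0 and keeps 1200.
Round 5 (the firm proposes): the union can get 1200 next round, worth 0.96 × 1200 = 1152 now. The firm offers 1152 and keeps 1200 − 1152 = 48.
Round 4 (the union proposes): the firm can get 48 next round, worth 0.96 × 48 = 46.08 now, so the union offers 46.08, keeping 1153.92.
Round 3 (the firm proposes): the union can get 1153.92 next round, worth 0.96 × 1153.92 = 1107.7632 now; the firm offers that and keeps 92.2368.
Round 2 (the union proposes): the firm can get 92.2368 next round, worth 0.96 × 92.2368 = 88.547328 now, so the union offers 88.547328, keeping 1111.452672.
Round 1 (the firm proposes): the union can get 1111.452672 next round, worth 0.96 × 1111.452672 = 1066.99456512 now; the firm offers that and keeps 133.00543488.

1066.99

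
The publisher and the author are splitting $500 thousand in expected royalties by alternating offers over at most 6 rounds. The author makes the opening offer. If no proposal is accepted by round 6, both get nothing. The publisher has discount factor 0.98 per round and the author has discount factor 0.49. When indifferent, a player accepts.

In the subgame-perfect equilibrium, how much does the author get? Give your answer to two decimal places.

17.11

Round 6 (the publisher proposes): rejection yields 0 for the author; the publisher offers 0 and keeps 500.
Round 5 (the author proposes): the publisher can get 500 next round, worth 0.98 × 500 = 490 now. The author offers 490 and keeps 500 − 490 = 10.
Round 4 (the publisher proposes): the author can get 10 next round, worth 0.49 × 10 = 4.9 now; the publisher offers that and keeps 495.1.
Round 3 (the author proposes): the publisher can get 495.1 next round, worth 0.98 × 495.1 = 485.198 now, so the author offers 485.198, keeping 14.802.
Round 2 (the publisher proposes): the author can get 14.802 next round, worth 0.49 × 14.802 = 7.25298 now. The publisher offers 7.25298 and keeps 500 − 7.25298 = 492.74702.
Round 1 (the author proposes): the publisher can get 492.74702 next round, worth 0.98 × 492.74702 = 482.8920796 now, so the author offers 482.8920796, keeping 17.1079204.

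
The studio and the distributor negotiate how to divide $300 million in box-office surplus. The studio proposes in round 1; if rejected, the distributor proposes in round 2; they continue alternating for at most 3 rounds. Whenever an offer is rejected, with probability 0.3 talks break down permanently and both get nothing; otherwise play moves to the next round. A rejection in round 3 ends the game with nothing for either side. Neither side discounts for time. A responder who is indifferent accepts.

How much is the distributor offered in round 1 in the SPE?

Round 3 (the studio proposes): rejection yields 0 for the distributor; the studio offers 0 and keeps 300.
Round 2 (the distributor proposes): rejecting gives the studio an expected 0.7 × 300 = 210. The distributor offers 210 and keeps 300 − 210 = 90.
Round 1 (the studio proposes): rejecting gives the distributor an expected 0.7 × 90 = 63, so the studio offers 63, keeping 237.

63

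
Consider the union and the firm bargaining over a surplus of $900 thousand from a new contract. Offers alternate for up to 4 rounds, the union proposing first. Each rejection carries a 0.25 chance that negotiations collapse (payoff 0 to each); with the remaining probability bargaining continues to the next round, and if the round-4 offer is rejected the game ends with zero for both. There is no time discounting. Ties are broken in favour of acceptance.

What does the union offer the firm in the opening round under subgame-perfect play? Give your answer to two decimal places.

548.44

By backward induction:
Round 4 (the firm proposes): rejection yields 0 for the union; the firm offers 0 and keeps 900.
Round 3 (the union proposes): rejecting gives the firm an expected 0.75 × 900 = 675; the union offers that and keeps 225.
Round 2 (the firm proposes): rejecting gives the union an expected 0.75 × 225 = 168.75, so the firm offers 168.75, keeping 731.25.
Round 1 (the union proposes): rejecting gives the firm an expected 0.75 × 731.25 = 548.4375, so the union offers 548.4375, keeping 351.5625.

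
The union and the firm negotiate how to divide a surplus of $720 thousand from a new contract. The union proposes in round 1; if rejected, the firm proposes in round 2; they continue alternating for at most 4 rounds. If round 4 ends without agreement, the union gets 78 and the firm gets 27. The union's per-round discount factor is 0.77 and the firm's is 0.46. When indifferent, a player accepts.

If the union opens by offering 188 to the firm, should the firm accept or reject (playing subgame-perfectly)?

Accept

Round 4 (the firm proposes): the union gets 78 if talks fail, so the firm offers 78 and keeps 642.
Round 3 (the union proposes): the firm can get 642 next round, worth 0.46 × 642 = 295.32 now; the union offers that and keeps 424.68.
Round 2 (the firm proposes): the union can get 424.68 next round, worth 0.77 × 424.68 = 327.0036 now. The firm offers 327.0036 and keeps 720 − 327.0036 = 392.9964.
So by rejecting in round 1, the firm gets 392.9964 next round, worth 0.46 × 392.9964 = 180.778344 now.
Offer 188 ≥ 180.778344, so the firm accepts.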